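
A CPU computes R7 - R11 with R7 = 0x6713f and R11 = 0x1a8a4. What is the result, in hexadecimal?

0x4c89b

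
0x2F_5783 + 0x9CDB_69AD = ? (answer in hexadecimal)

0x9D0AC130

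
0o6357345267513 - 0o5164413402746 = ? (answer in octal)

0o1172731664545

Subtract column by column in base 8:
  3-6 → 5 (borrow)
  1-4-1 → 4 (borrow)
  5-7-1 → 5 (borrow)
  7-2-1 → 4
  6-0 → 6
  2-4 → 6 (borrow)
  5-3-1 → 1
  4-1 → 3
  3-4 → 7 (borrow)
  7-4-1 → 2
  5-6 → 7 (borrow)
  3-1-1 → 1
  6-5 → 1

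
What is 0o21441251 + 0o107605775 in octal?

0o131247246

Add column by column in base 8, right to left:
  1+5 = 6
  5+7 = 4 carry 1
  2+7+1 = 2 carry 1
  1+5+1 = 7
  4+0 = 4
  4+6 = 2 carry 1
  1+7+1 = 1 carry 1
  2+0+1 = 3
  0+1 = 1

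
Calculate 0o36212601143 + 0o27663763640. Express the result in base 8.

Add column by column in base 8, right to left:
  3+0 = 3
  4+4 = 0 carry 1
  1+6+1 = 0 carry 1
  1+3+1 = 5
  0+6 = 6
  6+7 = 5 carry 1
  2+3+1 = 6
  1+6 = 7
  2+6 = 0 carry 1
  6+7+1 = 6 carry 1
  3+2+1 = 6

0o66076565003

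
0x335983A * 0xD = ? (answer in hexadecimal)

Multiply each base-16 digit by 13, carrying:
  A×13 = 130 → write 2 carry 8
  3×13+8 = 47 → write F carry 2
  8×13+2 = 106 → write A carry 6
  9×13+6 = 123 → write B carry 7
  5×13+7 = 72 → write 8 carry 4
  3×13+4 = 43 → write B carry 2
  3×13+2 = 41 → write 9 carry 2
  remaining carry: 2

0x29B8BAF2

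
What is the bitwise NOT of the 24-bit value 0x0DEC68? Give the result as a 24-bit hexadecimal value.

0xF21397

Each hex digit d becomes F−d:
  0→F, D→2, E→1, C→3, 6→9, 8→7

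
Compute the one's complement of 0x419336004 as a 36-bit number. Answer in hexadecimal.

Each hex digit d becomes f−d:
  4→b, 1→e, 9→6, 3→c, 3→c, 6→9, 0→f, 0→f, 4→b

0xbe6cc9ffb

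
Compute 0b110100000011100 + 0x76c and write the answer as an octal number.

0o67610

0b110100000011100 = 0o64034 in octal.
0x76c = 0o3554 in octal.
Add column by column in base 8, right to left:
  4+4 = 0 carry 1
  3+5+1 = 1 carry 1
  0+5+1 = 6
  4+3 = 7
  6+0 = 6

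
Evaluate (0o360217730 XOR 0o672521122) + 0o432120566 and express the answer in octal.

0o1145057400

First 0o360217730 XOR 0o672521122 = 0o512736612.
Add column by column in base 8, right to left:
  2+6 = 0 carry 1
  1+6+1 = 0 carry 1
  6+5+1 = 4 carry 1
  6+0+1 = 7
  3+2 = 5
  7+1 = 0 carry 1
  2+2+1 = 5
  1+3 = 4
  5+4 = 1 carry 1
  final carry 1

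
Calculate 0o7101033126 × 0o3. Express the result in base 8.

Multiply each base-8 digit by 3, carrying:
  6×3 = 18 → write 2 carry 2
  2×3+2 = 8 → write 0 carry 1
  1×3+1 = 4 → write 4
  3×3 = 9 → write 1 carry 1
  3×3+1 = 10 → write 2 carry 1
  0×3+1 = 1 → write 1
  1×3 = 3 → write 3
  0×3 = 0 → write 0
  1×3 = 3 → write 3
  7×3 = 21 → write 5 carry 2
  remaining carry: 2

0o25303121402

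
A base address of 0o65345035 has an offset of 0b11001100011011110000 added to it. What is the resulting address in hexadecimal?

0xE2910D

0o65345035 = 0xD5CA1D in hexadecimal.
0b11001100011011110000 = 0xCC6F0 in hexadecimal.
Add column by column in base 16, right to left:
  D+0 = D
  1+F = 0 carry 1
  A+6+1 = 1 carry 1
  C+C+1 = 9 carry 1
  5+C+1 = 2 carry 1
  D+0+1 = E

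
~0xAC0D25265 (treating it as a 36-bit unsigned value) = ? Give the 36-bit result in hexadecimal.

0x53F2DAD9A

Each hex digit d becomes F−d:
  A→5, C→3, 0→F, D→2, 2→D, 5→A, 2→D, 6→9, 5→A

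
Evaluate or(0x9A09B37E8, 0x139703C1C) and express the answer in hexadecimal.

0x9B9FB3FFC

OR each hex digit independently (no carries):
  9|1=9, A|3=B, 0|9=9, 9|7=F, B|0=B, 3|3=3, 7|C=F, E|1=F, 8|C=C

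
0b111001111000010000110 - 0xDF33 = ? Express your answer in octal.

0o7010523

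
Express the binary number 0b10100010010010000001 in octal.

Group the bits in threes: 010 100 010 010 010 000 001 → 2422201.

0o2422201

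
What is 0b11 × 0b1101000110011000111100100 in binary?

Multiply each base-2 digit by 3, carrying:
  0×3 = 0 → write 0
  0×3 = 0 → write 0
  1×3 = 3 → write 1 carry 1
  0×3+1 = 1 → write 1
  0×3 = 0 → write 0
  1×3 = 3 → write 1 carry 1
  1×3+1 = 4 → write 0 carry 2
  1×3+2 = 5 → write 1 carry 2
  1×3+2 = 5 → write 1 carry 2
  0×3+2 = 2 → write 0 carry 1
  0×3+1 = 1 → write 1
  0×3 = 0 → write 0
  1×3 = 3 → write 1 carry 1
  1×3+1 = 4 → write 0 carry 2
  0×3+2 = 2 → write 0 carry 1
  0×3+1 = 1 → write 1
  1×3 = 3 → write 1 carry 1
  1×3+1 = 4 → write 0 carry 2
  0×3+2 = 2 → write 0 carry 1
  0×3+1 = 1 → write 1
  0×3 = 0 → write 0
  1×3 = 3 → write 1 carry 1
  0×3+1 = 1 → write 1
  1×3 = 3 → write 1 carry 1
  1×3+1 = 4 → write 0 carry 2
  remaining carry: 10

0b100111010011001010110101100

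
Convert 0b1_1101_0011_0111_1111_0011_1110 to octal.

0o164677476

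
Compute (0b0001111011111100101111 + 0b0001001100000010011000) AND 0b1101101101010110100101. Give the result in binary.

Add column by column in base 2, right to left:
  1+0 = 1
  1+0 = 1
  1+0 = 1
  1+1 = 0 carry 1
  0+1+1 = 0 carry 1
  1+0+1 = 0 carry 1
  0+0+1 = 1
  0+1 = 1
  1+0 = 1
  1+0 = 1
  1+0 = 1
  1+0 = 1
  1+0 = 1
  1+0 = 1
  0+1 = 1
  1+1 = 0 carry 1
  1+0+1 = 0 carry 1
  1+0+1 = 0 carry 1
  1+1+1 = 1 carry 1
  final carry 1
Sum = 0b11000111111111000111; now AND with 0b1101101101010110100101:
  0011000111111111000111
& 1101101101010110100101
= 0001000101010110000101

0b1000101010110000101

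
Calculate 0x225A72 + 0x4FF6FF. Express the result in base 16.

0x725171

Add column by column in base 16, right to left:
  2+F = 1 carry 1
  7+F+1 = 7 carry 1
  A+6+1 = 1 carry 1
  5+F+1 = 5 carry 1
  2+F+1 = 2 carry 1
  2+4+1 = 7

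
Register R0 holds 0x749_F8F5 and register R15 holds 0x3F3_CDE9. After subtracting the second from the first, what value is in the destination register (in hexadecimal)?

0x3562B0C

Subtract column by column in base 16:
  5-9 → C (borrow)
  F-E-1 → 0
  8-D → B (borrow)
  F-C-1 → 2
  9-3 → 6
  4-F → 5 (borrow)
  7-3-1 → 3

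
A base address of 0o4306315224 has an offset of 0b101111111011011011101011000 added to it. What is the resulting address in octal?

0b101111111011011011101011000 = 0o577333530 in octal.
Add column by column in base 8, right to left:
  4+0 = 4
  2+3 = 5
  2+5 = 7
  5+3 = 0 carry 1
  1+3+1 = 5
  3+3 = 6
  6+7 = 5 carry 1
  0+7+1 = 0 carry 1
  3+5+1 = 1 carry 1
  4+0+1 = 5

0o5105650754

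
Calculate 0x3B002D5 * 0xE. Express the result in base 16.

0x33A027A6

Multiply each base-16 digit by 14, carrying:
  5×14 = 70 → write 6 carry 4
  D×14+4 = 186 → write A carry 11
  2×14+11 = 39 → write 7 carry 2
  0×14+2 = 2 → write 2
  0×14 = 0 → write 0
  B×14 = 154 → write A carry 9
  3×14+9 = 51 → write 3 carry 3
  remaining carry: 3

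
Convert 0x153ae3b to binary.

0b1010100111010111000111011

Expand each hex digit to 4 bits: 1=0001 5=0101 3=0011 a=1010 e=1110 3=0011 b=1011.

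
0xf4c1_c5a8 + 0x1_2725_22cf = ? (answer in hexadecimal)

0x21be6e877

Add column by column in base 16, right to left:
  8+f = 7 carry 1
  a+c+1 = 7 carry 1
  5+2+1 = 8
  c+2 = e
  1+5 = 6
  c+2 = e
  4+7 = b
  f+2 = 1 carry 1
  0+1+1 = 2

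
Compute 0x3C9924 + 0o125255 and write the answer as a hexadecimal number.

0x3D43D1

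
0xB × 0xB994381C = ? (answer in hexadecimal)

Multiply each base-16 digit by 11, carrying:
  C×11 = 132 → write 4 carry 8
  1×11+8 = 19 → write 3 carry 1
  8×11+1 = 89 → write 9 carry 5
  3×11+5 = 38 → write 6 carry 2
  4×11+2 = 46 → write E carry 2
  9×11+2 = 101 → write 5 carry 6
  9×11+6 = 105 → write 9 carry 6
  B×11+6 = 127 → write F carry 7
  remaining carry: 7

0x7F95E6934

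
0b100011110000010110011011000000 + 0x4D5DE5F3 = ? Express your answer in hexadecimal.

0b100011110000010110011011000000 = 0x23C166C0 in hexadecimal.
Add column by column in base 16, right to left:
  0+3 = 3
  C+F = B carry 1
  6+5+1 = C
  6+E = 4 carry 1
  1+D+1 = F
  C+5 = 1 carry 1
  3+D+1 = 1 carry 1
  2+4+1 = 7

0x711F4CB3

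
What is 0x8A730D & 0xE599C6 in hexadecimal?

0x801104

AND each hex digit independently (no carries):
  8&E=8, A&5=0, 7&9=1, 3&9=1, 0&C=0, D&6=4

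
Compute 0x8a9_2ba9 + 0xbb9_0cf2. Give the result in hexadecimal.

Add column by column in base 16, right to left:
  9+2 = b
  a+f = 9 carry 1
  b+c+1 = 8 carry 1
  2+0+1 = 3
  9+9 = 2 carry 1
  a+b+1 = 6 carry 1
  8+b+1 = 4 carry 1
  final carry 1

0x1462389b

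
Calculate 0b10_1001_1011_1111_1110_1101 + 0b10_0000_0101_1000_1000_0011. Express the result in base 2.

0b10010100001100001110000

Add column by column in base 2, right to left:
  1+1 = 0 carry 1
  0+1+1 = 0 carry 1
  1+0+1 = 0 carry 1
  1+0+1 = 0 carry 1
  0+0+1 = 1
  1+0 = 1
  1+0 = 1
  1+1 = 0 carry 1
  1+0+1 = 0 carry 1
  1+0+1 = 0 carry 1
  1+0+1 = 0 carry 1
  1+1+1 = 1 carry 1
  1+1+1 = 1 carry 1
  1+0+1 = 0 carry 1
  0+1+1 = 0 carry 1
  1+0+1 = 0 carry 1
  1+0+1 = 0 carry 1
  0+0+1 = 1
  0+0 = 0
  1+0 = 1
  0+0 = 0
  1+1 = 0 carry 1
  final carry 1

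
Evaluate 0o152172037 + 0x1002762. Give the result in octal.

0o252215601

0x1002762 = 0o100023542 in octal.
Add column by column in base 8, right to left:
  7+2 = 1 carry 1
  3+4+1 = 0 carry 1
  0+5+1 = 6
  2+3 = 5
  7+2 = 1 carry 1
  1+0+1 = 2
  2+0 = 2
  5+0 = 5
  1+1 = 2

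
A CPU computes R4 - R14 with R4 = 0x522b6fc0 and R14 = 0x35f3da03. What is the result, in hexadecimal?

Subtract column by column in base 16:
  0-3 → d (borrow)
  c-0-1 → b
  f-a → 5
  6-d → 9 (borrow)
  b-3-1 → 7
  2-f → 3 (borrow)
  2-5-1 → c (borrow)
  5-3-1 → 1

0x1c3795bd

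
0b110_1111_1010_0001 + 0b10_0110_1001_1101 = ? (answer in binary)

Add column by column in base 2, right to left:
  1+1 = 0 carry 1
  0+0+1 = 1
  0+1 = 1
  0+1 = 1
  0+1 = 1
  1+0 = 1
  0+0 = 0
  1+1 = 0 carry 1
  1+0+1 = 0 carry 1
  1+1+1 = 1 carry 1
  1+1+1 = 1 carry 1
  1+0+1 = 0 carry 1
  0+0+1 = 1
  1+1 = 0 carry 1
  1+0+1 = 0 carry 1
  final carry 1

0b1001011000111110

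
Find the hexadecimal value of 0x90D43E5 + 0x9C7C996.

0x12D50D7B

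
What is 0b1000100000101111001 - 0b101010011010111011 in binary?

0b11001101010111110

Subtract column by column in base 2:
  1-1 → 0
  0-1 → 1 (borrow)
  0-0-1 → 1 (borrow)
  1-1-1 → 1 (borrow)
  1-1-1 → 1 (borrow)
  1-1-1 → 1 (borrow)
  1-0-1 → 0
  0-1 → 1 (borrow)
  1-0-1 → 0
  0-1 → 1 (borrow)
  0-1-1 → 0 (borrow)
  0-0-1 → 1 (borrow)
  0-0-1 → 1 (borrow)
  0-1-1 → 0 (borrow)
  1-0-1 → 0
  0-1 → 1 (borrow)
  0-0-1 → 1 (borrow)
  0-1-1 → 0 (borrow)
  1-0-1 → 0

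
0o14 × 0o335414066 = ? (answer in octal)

0o5142221210

Multiply each base-8 digit by 12, carrying:
  6×12 = 72 → write 0 carry 9
  6×12+9 = 81 → write 1 carry 10
  0×12+10 = 10 → write 2 carry 1
  4×12+1 = 49 → write 1 carry 6
  1×12+6 = 18 → write 2 carry 2
  4×12+2 = 50 → write 2 carry 6
  5×12+6 = 66 → write 2 carry 8
  3×12+8 = 44 → write 4 carry 5
  3×12+5 = 41 → write 1 carry 5
  remaining carry: 5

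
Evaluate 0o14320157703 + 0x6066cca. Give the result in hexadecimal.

0o14320157703 = 0x6340dfc3 in hexadecimal.
Add column by column in base 16, right to left:
  3+a = d
  c+c = 8 carry 1
  f+c+1 = c carry 1
  d+6+1 = 4 carry 1
  0+6+1 = 7
  4+0 = 4
  3+6 = 9
  6+0 = 6

0x69474c8d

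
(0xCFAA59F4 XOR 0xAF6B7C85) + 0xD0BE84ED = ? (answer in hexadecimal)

First 0xCFAA59F4 XOR 0xAF6B7C85 = 0x60C12571.
Add column by column in base 16, right to left:
  1+D = E
  7+E = 5 carry 1
  5+4+1 = A
  2+8 = A
  1+E = F
  C+B = 7 carry 1
  0+0+1 = 1
  6+D = 3 carry 1
  final carry 1

0x1317FAA5E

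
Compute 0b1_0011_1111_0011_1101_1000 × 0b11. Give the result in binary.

0b1110111101101110001000

Multiply each base-2 digit by 3, carrying:
  0×3 = 0 → write 0
  0×3 = 0 → write 0
  0×3 = 0 → write 0
  1×3 = 3 → write 1 carry 1
  1×3+1 = 4 → write 0 carry 2
  0×3+2 = 2 → write 0 carry 1
  1×3+1 = 4 → write 0 carry 2
  1×3+2 = 5 → write 1 carry 2
  1×3+2 = 5 → write 1 carry 2
  1×3+2 = 5 → write 1 carry 2
  0×3+2 = 2 → write 0 carry 1
  0×3+1 = 1 → write 1
  1×3 = 3 → write 1 carry 1
  1×3+1 = 4 → write 0 carry 2
  1×3+2 = 5 → write 1 carry 2
  1×3+2 = 5 → write 1 carry 2
  1×3+2 = 5 → write 1 carry 2
  1×3+2 = 5 → write 1 carry 2
  0×3+2 = 2 → write 0 carry 1
  0×3+1 = 1 → write 1
  1×3 = 3 → write 1 carry 1
  remaining carry: 1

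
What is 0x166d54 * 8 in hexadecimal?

0xb36aa0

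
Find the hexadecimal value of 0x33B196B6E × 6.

Multiply each base-16 digit by 6, carrying:
  E×6 = 84 → write 4 carry 5
  6×6+5 = 41 → write 9 carry 2
  B×6+2 = 68 → write 4 carry 4
  6×6+4 = 40 → write 8 carry 2
  9×6+2 = 56 → write 8 carry 3
  1×6+3 = 9 → write 9
  B×6 = 66 → write 2 carry 4
  3×6+4 = 22 → write 6 carry 1
  3×6+1 = 19 → write 3 carry 1
  remaining carry: 1

0x1362988494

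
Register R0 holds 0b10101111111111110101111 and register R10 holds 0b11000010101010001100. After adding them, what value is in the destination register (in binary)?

Add column by column in base 2, right to left:
  1+0 = 1
  1+0 = 1
  1+1 = 0 carry 1
  1+1+1 = 1 carry 1
  0+0+1 = 1
  1+0 = 1
  0+0 = 0
  1+1 = 0 carry 1
  1+0+1 = 0 carry 1
  1+1+1 = 1 carry 1
  1+0+1 = 0 carry 1
  1+1+1 = 1 carry 1
  1+0+1 = 0 carry 1
  1+1+1 = 1 carry 1
  1+0+1 = 0 carry 1
  1+0+1 = 0 carry 1
  1+0+1 = 0 carry 1
  1+0+1 = 0 carry 1
  1+1+1 = 1 carry 1
  0+1+1 = 0 carry 1
  1+0+1 = 0 carry 1
  0+0+1 = 1
  1+0 = 1

0b11001000010101000111011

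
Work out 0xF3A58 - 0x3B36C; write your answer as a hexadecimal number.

0xB86EC

Subtract column by column in base 16:
  8-C → C (borrow)
  5-6-1 → E (borrow)
  A-3-1 → 6
  3-B → 8 (borrow)
  F-3-1 → B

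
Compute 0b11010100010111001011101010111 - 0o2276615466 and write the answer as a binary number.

0o2276615466 = 0b10010111110110001101100110110 in binary.
Subtract column by column in base 2:
  1-0 → 1
  1-1 → 0
  1-1 → 0
  0-0 → 0
  1-1 → 0
  0-1 → 1 (borrow)
  1-0-1 → 0
  0-0 → 0
  1-1 → 0
  1-1 → 0
  1-0 → 1
  0-1 → 1 (borrow)
  1-1-1 → 1 (borrow)
  0-0-1 → 1 (borrow)
  0-0-1 → 1 (borrow)
  1-0-1 → 0
  1-1 → 0
  1-1 → 0
  0-0 → 0
  1-1 → 0
  0-1 → 1 (borrow)
  0-1-1 → 0 (borrow)
  0-1-1 → 0 (borrow)
  1-1-1 → 1 (borrow)
  0-0-1 → 1 (borrow)
  1-1-1 → 1 (borrow)
  0-0-1 → 1 (borrow)
  1-0-1 → 0
  1-1 → 0

0b111100100000111110000100001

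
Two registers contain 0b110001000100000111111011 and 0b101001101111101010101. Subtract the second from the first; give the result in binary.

0b101011110110001010100110

Subtract column by column in base 2:
  1-1 → 0
  1-0 → 1
  0-1 → 1 (borrow)
  1-0-1 → 0
  1-1 → 0
  1-0 → 1
  1-1 → 0
  1-0 → 1
  1-1 → 0
  0-1 → 1 (borrow)
  0-1-1 → 0 (borrow)
  0-1-1 → 0 (borrow)
  0-1-1 → 0 (borrow)
  0-0-1 → 1 (borrow)
  1-1-1 → 1 (borrow)
  0-1-1 → 0 (borrow)
  0-0-1 → 1 (borrow)
  0-0-1 → 1 (borrow)
  1-1-1 → 1 (borrow)
  0-0-1 → 1 (borrow)
  0-1-1 → 0 (borrow)
  0-0-1 → 1 (borrow)
  1-0-1 → 0
  1-0 → 1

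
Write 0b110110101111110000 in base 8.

0o665760

Group the bits in threes: 110 110 101 111 110 000 → 665760.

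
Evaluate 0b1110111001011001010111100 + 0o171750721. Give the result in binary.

0b11110001001000010010001101

0o171750721 = 0b1111001111101000111010001 in binary.
Add column by column in base 2, right to left:
  0+1 = 1
  0+0 = 0
  1+0 = 1
  1+0 = 1
  1+1 = 0 carry 1
  1+0+1 = 0 carry 1
  0+1+1 = 0 carry 1
  1+1+1 = 1 carry 1
  0+1+1 = 0 carry 1
  1+0+1 = 0 carry 1
  0+0+1 = 1
  0+0 = 0
  1+1 = 0 carry 1
  1+0+1 = 0 carry 1
  0+1+1 = 0 carry 1
  1+1+1 = 1 carry 1
  0+1+1 = 0 carry 1
  0+1+1 = 0 carry 1
  1+1+1 = 1 carry 1
  1+0+1 = 0 carry 1
  1+0+1 = 0 carry 1
  0+1+1 = 0 carry 1
  1+1+1 = 1 carry 1
  1+1+1 = 1 carry 1
  1+1+1 = 1 carry 1
  final carry 1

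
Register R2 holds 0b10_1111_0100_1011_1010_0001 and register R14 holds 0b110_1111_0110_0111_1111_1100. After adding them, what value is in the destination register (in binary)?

0b100111101011001110011101

Add column by column in base 2, right to left:
  1+0 = 1
  0+0 = 0
  0+1 = 1
  0+1 = 1
  0+1 = 1
  1+1 = 0 carry 1
  0+1+1 = 0 carry 1
  1+1+1 = 1 carry 1
  1+1+1 = 1 carry 1
  1+1+1 = 1 carry 1
  0+1+1 = 0 carry 1
  1+0+1 = 0 carry 1
  0+0+1 = 1
  0+1 = 1
  1+1 = 0 carry 1
  0+0+1 = 1
  1+1 = 0 carry 1
  1+1+1 = 1 carry 1
  1+1+1 = 1 carry 1
  1+1+1 = 1 carry 1
  0+0+1 = 1
  1+1 = 0 carry 1
  0+1+1 = 0 carry 1
  final carry 1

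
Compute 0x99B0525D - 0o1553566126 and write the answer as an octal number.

0o21400263007

0x99B0525D = 0o23154051135 in octal.
Subtract column by column in base 8:
  5-6 → 7 (borrow)
  3-2-1 → 0
  1-1 → 0
  1-6 → 3 (borrow)
  5-6-1 → 6 (borrow)
  0-5-1 → 2 (borrow)
  4-3-1 → 0
  5-5 → 0
  1-5 → 4 (borrow)
  3-1-1 → 1
  2-0 → 2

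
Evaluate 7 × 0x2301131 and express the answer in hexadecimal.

0xF507857

Multiply each base-16 digit by 7, carrying:
  1×7 = 7 → write 7
  3×7 = 21 → write 5 carry 1
  1×7+1 = 8 → write 8
  1×7 = 7 → write 7
  0×7 = 0 → write 0
  3×7 = 21 → write 5 carry 1
  2×7+1 = 15 → write F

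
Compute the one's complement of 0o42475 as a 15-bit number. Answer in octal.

0o35302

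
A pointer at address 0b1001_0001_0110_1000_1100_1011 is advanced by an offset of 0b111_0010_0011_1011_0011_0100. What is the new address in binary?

0b1000000111010001111111111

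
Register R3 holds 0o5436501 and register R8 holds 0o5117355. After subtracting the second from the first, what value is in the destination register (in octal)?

Subtract column by column in base 8:
  1-5 → 4 (borrow)
  0-5-1 → 2 (borrow)
  5-3-1 → 1
  6-7 → 7 (borrow)
  3-1-1 → 1
  4-1 → 3
  5-5 → 0

0o317124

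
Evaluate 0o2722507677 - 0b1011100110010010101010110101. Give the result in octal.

0o1354262412

0b1011100110010010101010110101 = 0o1346225265 in octal.
Subtract column by column in base 8:
  7-5 → 2
  7-6 → 1
  6-2 → 4
  7-5 → 2
  0-2 → 6 (borrow)
  5-2-1 → 2
  2-6 → 4 (borrow)
  2-4-1 → 5 (borrow)
  7-3-1 → 3
  2-1 → 1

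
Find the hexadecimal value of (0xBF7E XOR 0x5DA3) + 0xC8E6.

First 0xBF7E XOR 0x5DA3 = 0xE2DD.
Add column by column in base 16, right to left:
  D+6 = 3 carry 1
  D+E+1 = C carry 1
  2+8+1 = B
  E+C = A carry 1
  final carry 1

0x1ABC3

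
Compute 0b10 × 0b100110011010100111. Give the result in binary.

0b1001100110101001110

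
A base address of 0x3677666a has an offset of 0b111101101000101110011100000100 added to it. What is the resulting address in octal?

0o16406446556

0x3677666a = 0o6635663152 in octal.
0b111101101000101110011100000100 = 0o7550563404 in octal.
Add column by column in base 8, right to left:
  2+4 = 6
  5+0 = 5
  1+4 = 5
  3+3 = 6
  6+6 = 4 carry 1
  6+5+1 = 4 carry 1
  5+0+1 = 6
  3+5 = 0 carry 1
  6+5+1 = 4 carry 1
  6+7+1 = 6 carry 1
  final carry 1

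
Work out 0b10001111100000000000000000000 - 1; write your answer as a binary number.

0b10001111011111111111111111111

The trailing 20 digits are 0, so subtracting 1 borrows through: they become 1 and the next digit up decrements.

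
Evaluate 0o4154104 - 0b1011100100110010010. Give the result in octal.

0b1011100100110010010 = 0o1344622 in octal.
Subtract column by column in base 8:
  4-2 → 2
  0-2 → 6 (borrow)
  1-6-1 → 2 (borrow)
  4-4-1 → 7 (borrow)
  5-4-1 → 0
  1-3 → 6 (borrow)
  4-1-1 → 2

0o2607262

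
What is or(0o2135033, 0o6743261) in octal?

0o6777273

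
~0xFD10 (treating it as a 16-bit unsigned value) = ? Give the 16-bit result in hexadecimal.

Each hex digit d becomes F−d:
  F→0, D→2, 1→E, 0→F

0x02EF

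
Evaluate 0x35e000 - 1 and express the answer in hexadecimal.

0x35dfff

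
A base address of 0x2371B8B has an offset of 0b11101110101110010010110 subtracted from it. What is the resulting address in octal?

0x2371B8B = 0o215615613 in octal.
0b11101110101110010010110 = 0o35656226 in octal.
Subtract column by column in base 8:
  3-6 → 5 (borrow)
  1-2-1 → 6 (borrow)
  6-2-1 → 3
  5-6 → 7 (borrow)
  1-5-1 → 3 (borrow)
  6-6-1 → 7 (borrow)
  5-5-1 → 7 (borrow)
  1-3-1 → 5 (borrow)
  2-0-1 → 1

0o157737365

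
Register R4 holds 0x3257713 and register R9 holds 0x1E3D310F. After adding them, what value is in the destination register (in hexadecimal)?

0x2162A822

Add column by column in base 16, right to left:
  3+F = 2 carry 1
  1+0+1 = 2
  7+1 = 8
  7+3 = A
  5+D = 2 carry 1
  2+3+1 = 6
  3+E = 1 carry 1
  0+1+1 = 2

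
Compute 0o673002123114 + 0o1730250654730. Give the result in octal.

0o2623253000044

Add column by column in base 8, right to left:
  4+0 = 4
  1+3 = 4
  1+7 = 0 carry 1
  3+4+1 = 0 carry 1
  2+5+1 = 0 carry 1
  1+6+1 = 0 carry 1
  2+0+1 = 3
  0+5 = 5
  0+2 = 2
  3+0 = 3
  7+3 = 2 carry 1
  6+7+1 = 6 carry 1
  0+1+1 = 2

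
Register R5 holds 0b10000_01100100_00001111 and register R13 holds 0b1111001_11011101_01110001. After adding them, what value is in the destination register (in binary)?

0b100010100100000110000000

Add column by column in base 2, right to left:
  1+1 = 0 carry 1
  1+0+1 = 0 carry 1
  1+0+1 = 0 carry 1
  1+0+1 = 0 carry 1
  0+1+1 = 0 carry 1
  0+1+1 = 0 carry 1
  0+1+1 = 0 carry 1
  0+0+1 = 1
  0+1 = 1
  0+0 = 0
  1+1 = 0 carry 1
  0+1+1 = 0 carry 1
  0+1+1 = 0 carry 1
  1+0+1 = 0 carry 1
  1+1+1 = 1 carry 1
  0+1+1 = 0 carry 1
  0+1+1 = 0 carry 1
  0+0+1 = 1
  0+0 = 0
  0+1 = 1
  1+1 = 0 carry 1
  0+1+1 = 0 carry 1
  0+1+1 = 0 carry 1
  final carry 1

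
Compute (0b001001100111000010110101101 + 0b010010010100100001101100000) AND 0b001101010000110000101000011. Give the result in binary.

0b1001010000100000100000001

Add column by column in base 2, right to left:
  1+0 = 1
  0+0 = 0
  1+0 = 1
  1+0 = 1
  0+0 = 0
  1+1 = 0 carry 1
  0+1+1 = 0 carry 1
  1+0+1 = 0 carry 1
  1+1+1 = 1 carry 1
  0+1+1 = 0 carry 1
  1+0+1 = 0 carry 1
  0+0+1 = 1
  0+0 = 0
  0+0 = 0
  0+1 = 1
  1+0 = 1
  1+0 = 1
  1+1 = 0 carry 1
  0+0+1 = 1
  0+1 = 1
  1+0 = 1
  1+0 = 1
  0+1 = 1
  0+0 = 0
  1+0 = 1
  0+1 = 1
Sum = 0b11011111011100100100001101; now AND with 0b001101010000110000101000011:
  011011111011100100100001101
& 001101010000110000101000011
= 001001010000100000100000001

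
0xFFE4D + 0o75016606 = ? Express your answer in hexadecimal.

0x1041BD3

0o75016606 = 0xF41D86 in hexadecimal.
Add column by column in base 16, right to left:
  D+6 = 3 carry 1
  4+8+1 = D
  E+D = B carry 1
  F+1+1 = 1 carry 1
  F+4+1 = 4 carry 1
  0+F+1 = 0 carry 1
  final carry 1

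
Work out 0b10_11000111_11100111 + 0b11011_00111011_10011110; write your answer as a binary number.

0b111100000001110000101

Add column by column in base 2, right to left:
  1+0 = 1
  1+1 = 0 carry 1
  1+1+1 = 1 carry 1
  0+1+1 = 0 carry 1
  0+1+1 = 0 carry 1
  1+0+1 = 0 carry 1
  1+0+1 = 0 carry 1
  1+1+1 = 1 carry 1
  1+1+1 = 1 carry 1
  1+1+1 = 1 carry 1
  1+0+1 = 0 carry 1
  0+1+1 = 0 carry 1
  0+1+1 = 0 carry 1
  0+1+1 = 0 carry 1
  1+0+1 = 0 carry 1
  1+0+1 = 0 carry 1
  0+1+1 = 0 carry 1
  1+1+1 = 1 carry 1
  0+0+1 = 1
  0+1 = 1
  0+1 = 1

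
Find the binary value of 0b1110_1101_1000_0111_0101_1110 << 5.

0b11101101100001110101111000000

Left shift by 5: append 5 zero bits.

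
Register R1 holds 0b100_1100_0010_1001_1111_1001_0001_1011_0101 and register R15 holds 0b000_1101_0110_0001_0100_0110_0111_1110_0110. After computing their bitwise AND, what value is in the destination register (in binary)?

AND bit by bit (1 only where both bits are 1):
  10011000010100111111001000110110101
& 00011010110000101000110011111100110
= 00011000010000101000000000110100100

0b00011000010000101000000000110100100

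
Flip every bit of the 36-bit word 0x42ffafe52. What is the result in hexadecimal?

Each hex digit d becomes f−d:
  4→b, 2→d, f→0, f→0, a→5, f→0, e→1, 5→a, 2→d

0xbd00501ad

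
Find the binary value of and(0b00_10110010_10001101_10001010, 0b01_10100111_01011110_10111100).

AND bit by bit (1 only where both bits are 1):
  00101100101000110110001010
& 01101001110101111010111100
= 00101000100000110010001000

0b00101000100000110010001000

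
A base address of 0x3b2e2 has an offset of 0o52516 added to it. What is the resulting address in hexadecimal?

0x40830

0o52516 = 0x554e in hexadecimal.
Add column by column in base 16, right to left:
  2+e = 0 carry 1
  e+4+1 = 3 carry 1
  2+5+1 = 8
  b+5 = 0 carry 1
  3+0+1 = 4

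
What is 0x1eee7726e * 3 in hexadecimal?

Multiply each base-16 digit by 3, carrying:
  e×3 = 42 → write a carry 2
  6×3+2 = 20 → write 4 carry 1
  2×3+1 = 7 → write 7
  7×3 = 21 → write 5 carry 1
  7×3+1 = 22 → write 6 carry 1
  e×3+1 = 43 → write b carry 2
  e×3+2 = 44 → write c carry 2
  e×3+2 = 44 → write c carry 2
  1×3+2 = 5 → write 5

0x5ccb6574a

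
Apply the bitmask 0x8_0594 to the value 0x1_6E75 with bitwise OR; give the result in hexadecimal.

0x96FF5

OR each hex digit independently (no carries):
  1|8=9, 6|0=6, E|5=F, 7|9=F, 5|4=5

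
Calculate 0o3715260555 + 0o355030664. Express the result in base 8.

Add column by column in base 8, right to left:
  5+4 = 1 carry 1
  5+6+1 = 4 carry 1
  5+6+1 = 4 carry 1
  0+0+1 = 1
  6+3 = 1 carry 1
  2+0+1 = 3
  5+5 = 2 carry 1
  1+5+1 = 7
  7+3 = 2 carry 1
  3+0+1 = 4

0o4272311441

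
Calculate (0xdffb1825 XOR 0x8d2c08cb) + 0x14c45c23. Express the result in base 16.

0x679b6d11

First 0xdffb1825 XOR 0x8d2c08cb = 0x52d710ee.
Add column by column in base 16, right to left:
  e+3 = 1 carry 1
  e+2+1 = 1 carry 1
  0+c+1 = d
  1+5 = 6
  7+4 = b
  d+c = 9 carry 1
  2+4+1 = 7
  5+1 = 6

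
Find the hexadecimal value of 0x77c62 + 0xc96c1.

Add column by column in base 16, right to left:
  2+1 = 3
  6+c = 2 carry 1
  c+6+1 = 3 carry 1
  7+9+1 = 1 carry 1
  7+c+1 = 4 carry 1
  final carry 1

0x141323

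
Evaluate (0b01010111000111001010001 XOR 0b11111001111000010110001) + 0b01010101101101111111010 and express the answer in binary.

First 0b01010111000111001010001 XOR 0b11111001111000010110001 = 0b10101110111111011100000.
Add column by column in base 2, right to left:
  0+0 = 0
  0+1 = 1
  0+0 = 0
  0+1 = 1
  0+1 = 1
  1+1 = 0 carry 1
  1+1+1 = 1 carry 1
  1+1+1 = 1 carry 1
  0+1+1 = 0 carry 1
  1+1+1 = 1 carry 1
  1+0+1 = 0 carry 1
  1+1+1 = 1 carry 1
  1+1+1 = 1 carry 1
  1+0+1 = 0 carry 1
  1+1+1 = 1 carry 1
  0+1+1 = 0 carry 1
  1+0+1 = 0 carry 1
  1+1+1 = 1 carry 1
  1+0+1 = 0 carry 1
  0+1+1 = 0 carry 1
  1+0+1 = 0 carry 1
  0+1+1 = 0 carry 1
  1+0+1 = 0 carry 1
  final carry 1

0b100000100101101011011010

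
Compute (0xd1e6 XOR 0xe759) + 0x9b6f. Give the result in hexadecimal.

First 0xd1e6 XOR 0xe759 = 0x36bf.
Add column by column in base 16, right to left:
  f+f = e carry 1
  b+6+1 = 2 carry 1
  6+b+1 = 2 carry 1
  3+9+1 = d

0xd22e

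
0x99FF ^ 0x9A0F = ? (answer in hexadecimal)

0x03F0

XOR each hex digit independently (no carries):
  9^9=0, 9^A=3, F^0=F, F^F=0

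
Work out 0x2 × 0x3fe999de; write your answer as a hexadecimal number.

Multiply each base-16 digit by 2, carrying:
  e×2 = 28 → write c carry 1
  d×2+1 = 27 → write b carry 1
  9×2+1 = 19 → write 3 carry 1
  9×2+1 = 19 → write 3 carry 1
  9×2+1 = 19 → write 3 carry 1
  e×2+1 = 29 → write d carry 1
  f×2+1 = 31 → write f carry 1
  3×2+1 = 7 → write 7

0x7fd333bc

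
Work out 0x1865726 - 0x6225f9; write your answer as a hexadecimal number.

0x124312d

Subtract column by column in base 16:
  6-9 → d (borrow)
  2-f-1 → 2 (borrow)
  7-5-1 → 1
  5-2 → 3
  6-2 → 4
  8-6 → 2
  1-0 → 1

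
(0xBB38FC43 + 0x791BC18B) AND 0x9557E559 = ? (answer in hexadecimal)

0x1454A548

Add column by column in base 16, right to left:
  3+B = E
  4+8 = C
  C+1 = D
  F+C = B carry 1
  8+B+1 = 4 carry 1
  3+1+1 = 5
  B+9 = 4 carry 1
  B+7+1 = 3 carry 1
  final carry 1
Sum = 0x13454BDCE; now AND with 0x9557E559:
  1&0=0, 3&9=1, 4&5=4, 5&5=5, 4&7=4, B&E=A, D&5=5, C&5=4, E&9=8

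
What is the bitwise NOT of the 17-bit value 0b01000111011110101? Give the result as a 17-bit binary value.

0b10111000100001010

Invert each bit: 01000111011110101 → 10111000100001010.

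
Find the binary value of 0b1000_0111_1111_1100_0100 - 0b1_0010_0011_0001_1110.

0b1110101110010100110

Subtract column by column in base 2:
  0-0 → 0
  0-1 → 1 (borrow)
  1-1-1 → 1 (borrow)
  0-1-1 → 0 (borrow)
  0-1-1 → 0 (borrow)
  0-0-1 → 1 (borrow)
  1-0-1 → 0
  1-0 → 1
  1-1 → 0
  1-1 → 0
  1-0 → 1
  1-0 → 1
  1-0 → 1
  1-1 → 0
  1-0 → 1
  0-0 → 0
  0-1 → 1 (borrow)
  0-0-1 → 1 (borrow)
  0-0-1 → 1 (borrow)
  1-0-1 → 0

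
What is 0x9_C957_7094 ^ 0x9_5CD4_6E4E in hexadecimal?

XOR each hex digit independently (no carries):
  9^9=0, C^5=9, 9^C=5, 5^D=8, 7^4=3, 7^6=1, 0^E=E, 9^4=D, 4^E=A

0x095831EDA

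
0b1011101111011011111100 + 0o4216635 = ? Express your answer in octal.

0o20012231

0b1011101111011011111100 = 0o13573374 in octal.
Add column by column in base 8, right to left:
  4+5 = 1 carry 1
  7+3+1 = 3 carry 1
  3+6+1 = 2 carry 1
  3+6+1 = 2 carry 1
  7+1+1 = 1 carry 1
  5+2+1 = 0 carry 1
  3+4+1 = 0 carry 1
  1+0+1 = 2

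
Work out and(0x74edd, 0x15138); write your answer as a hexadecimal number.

0x14018

AND each hex digit independently (no carries):
  7&1=1, 4&5=4, e&1=0, d&3=1, d&8=8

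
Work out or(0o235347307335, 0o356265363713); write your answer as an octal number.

OR each oct digit independently (no carries):
  2|3=3, 3|5=7, 5|6=7, 3|2=3, 4|6=6, 7|5=7, 3|3=3, 0|6=6, 7|3=7, 3|7=7, 3|1=3, 5|3=7

0o377367367737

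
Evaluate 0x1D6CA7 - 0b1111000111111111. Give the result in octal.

0x1D6CA7 = 0o7266247 in octal.
0b1111000111111111 = 0o170777 in octal.
Subtract column by column in base 8:
  7-7 → 0
  4-7 → 5 (borrow)
  2-7-1 → 2 (borrow)
  6-0-1 → 5
  6-7 → 7 (borrow)
  2-1-1 → 0
  7-0 → 7

0o7075250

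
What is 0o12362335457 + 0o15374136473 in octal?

0o27756474152

Add column by column in base 8, right to left:
  7+3 = 2 carry 1
  5+7+1 = 5 carry 1
  4+4+1 = 1 carry 1
  5+6+1 = 4 carry 1
  3+3+1 = 7
  3+1 = 4
  2+4 = 6
  6+7 = 5 carry 1
  3+3+1 = 7
  2+5 = 7
  1+1 = 2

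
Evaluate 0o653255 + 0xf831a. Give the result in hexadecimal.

0o653255 = 0x356ad in hexadecimal.
Add column by column in base 16, right to left:
  d+a = 7 carry 1
  a+1+1 = c
  6+3 = 9
  5+8 = d
  3+f = 2 carry 1
  final carry 1

0x12d9c7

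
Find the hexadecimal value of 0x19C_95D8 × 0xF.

0x182CC7A8

Multiply each base-16 digit by 15, carrying:
  8×15 = 120 → write 8 carry 7
  D×15+7 = 202 → write A carry 12
  5×15+12 = 87 → write 7 carry 5
  9×15+5 = 140 → write C carry 8
  C×15+8 = 188 → write C carry 11
  9×15+11 = 146 → write 2 carry 9
  1×15+9 = 24 → write 8 carry 1
  remaining carry: 1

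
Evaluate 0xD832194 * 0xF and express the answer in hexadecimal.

0xCAAEF7AC

Multiply each base-16 digit by 15, carrying:
  4×15 = 60 → write C carry 3
  9×15+3 = 138 → write A carry 8
  1×15+8 = 23 → write 7 carry 1
  2×15+1 = 31 → write F carry 1
  3×15+1 = 46 → write E carry 2
  8×15+2 = 122 → write A carry 7
  D×15+7 = 202 → write A carry 12
  remaining carry: C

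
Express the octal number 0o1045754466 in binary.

Each octal digit is 3 bits: 1=001 0=000 4=100 5=101 7=111 5=101 4=100 4=100 6=110 6=110.

0b1000100101111101100100110110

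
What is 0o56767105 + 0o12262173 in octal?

Add column by column in base 8, right to left:
  5+3 = 0 carry 1
  0+7+1 = 0 carry 1
  1+1+1 = 3
  7+2 = 1 carry 1
  6+6+1 = 5 carry 1
  7+2+1 = 2 carry 1
  6+2+1 = 1 carry 1
  5+1+1 = 7

0o71251300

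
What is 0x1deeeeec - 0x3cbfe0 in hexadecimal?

0x1db22f0c

Subtract column by column in base 16:
  c-0 → c
  e-e → 0
  e-f → f (borrow)
  e-b-1 → 2
  e-c → 2
  e-3 → b
  d-0 → d
  1-0 → 1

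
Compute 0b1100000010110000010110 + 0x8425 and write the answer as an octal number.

0o14130073

0b1100000010110000010110 = 0o14026026 in octal.
0x8425 = 0o102045 in octal.
Add column by column in base 8, right to left:
  6+5 = 3 carry 1
  2+4+1 = 7
  0+0 = 0
  6+2 = 0 carry 1
  2+0+1 = 3
  0+1 = 1
  4+0 = 4
  1+0 = 1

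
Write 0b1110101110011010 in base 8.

0o165632

Group the bits in threes: 001 110 101 110 011 010 → 165632.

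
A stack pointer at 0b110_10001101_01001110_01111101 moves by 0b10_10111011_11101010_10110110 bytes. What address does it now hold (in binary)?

Add column by column in base 2, right to left:
  1+0 = 1
  0+1 = 1
  1+1 = 0 carry 1
  1+0+1 = 0 carry 1
  1+1+1 = 1 carry 1
  1+1+1 = 1 carry 1
  1+0+1 = 0 carry 1
  0+1+1 = 0 carry 1
  0+0+1 = 1
  1+1 = 0 carry 1
  1+0+1 = 0 carry 1
  1+1+1 = 1 carry 1
  0+0+1 = 1
  0+1 = 1
  1+1 = 0 carry 1
  0+1+1 = 0 carry 1
  1+1+1 = 1 carry 1
  0+1+1 = 0 carry 1
  1+0+1 = 0 carry 1
  1+1+1 = 1 carry 1
  0+1+1 = 0 carry 1
  0+1+1 = 0 carry 1
  0+0+1 = 1
  1+1 = 0 carry 1
  0+0+1 = 1
  1+1 = 0 carry 1
  1+0+1 = 0 carry 1
  final carry 1

0b1001010010010011100100110011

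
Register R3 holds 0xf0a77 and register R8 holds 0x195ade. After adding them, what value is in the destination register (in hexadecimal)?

0x286555

Add column by column in base 16, right to left:
  7+e = 5 carry 1
  7+d+1 = 5 carry 1
  a+a+1 = 5 carry 1
  0+5+1 = 6
  f+9 = 8 carry 1
  0+1+1 = 2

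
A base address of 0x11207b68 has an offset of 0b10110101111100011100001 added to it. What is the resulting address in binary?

0b10001011110110111010001001001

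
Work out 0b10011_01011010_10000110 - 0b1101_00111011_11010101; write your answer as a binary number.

0b1100001111010110001

Subtract column by column in base 2:
  0-1 → 1 (borrow)
  1-0-1 → 0
  1-1 → 0
  0-0 → 0
  0-1 → 1 (borrow)
  0-0-1 → 1 (borrow)
  0-1-1 → 0 (borrow)
  1-1-1 → 1 (borrow)
  0-1-1 → 0 (borrow)
  1-1-1 → 1 (borrow)
  0-0-1 → 1 (borrow)
  1-1-1 → 1 (borrow)
  1-1-1 → 1 (borrow)
  0-1-1 → 0 (borrow)
  1-0-1 → 0
  0-0 → 0
  1-1 → 0
  1-0 → 1
  0-1 → 1 (borrow)
  0-1-1 → 0 (borrow)
  1-0-1 → 0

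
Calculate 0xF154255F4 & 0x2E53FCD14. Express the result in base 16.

0x205024514

AND each hex digit independently (no carries):
  F&2=2, 1&E=0, 5&5=5, 4&3=0, 2&F=2, 5&C=4, 5&D=5, F&1=1, 4&4=4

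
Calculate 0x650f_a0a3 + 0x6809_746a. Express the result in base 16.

Add column by column in base 16, right to left:
  3+a = d
  a+6 = 0 carry 1
  0+4+1 = 5
  a+7 = 1 carry 1
  f+9+1 = 9 carry 1
  0+0+1 = 1
  5+8 = d
  6+6 = c

0xcd19150d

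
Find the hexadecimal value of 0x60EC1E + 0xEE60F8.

Add column by column in base 16, right to left:
  E+8 = 6 carry 1
  1+F+1 = 1 carry 1
  C+0+1 = D
  E+6 = 4 carry 1
  0+E+1 = F
  6+E = 4 carry 1
  final carry 1

0x14F4D16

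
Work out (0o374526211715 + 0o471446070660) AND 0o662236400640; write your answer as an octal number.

0o62034000440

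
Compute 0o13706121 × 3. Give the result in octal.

Multiply each base-8 digit by 3, carrying:
  1×3 = 3 → write 3
  2×3 = 6 → write 6
  1×3 = 3 → write 3
  6×3 = 18 → write 2 carry 2
  0×3+2 = 2 → write 2
  7×3 = 21 → write 5 carry 2
  3×3+2 = 11 → write 3 carry 1
  1×3+1 = 4 → write 4

0o43522363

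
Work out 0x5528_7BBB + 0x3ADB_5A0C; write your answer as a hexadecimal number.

0x9003D5C7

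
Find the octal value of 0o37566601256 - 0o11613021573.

Subtract column by column in base 8:
  6-3 → 3
  5-7 → 6 (borrow)
  2-5-1 → 4 (borrow)
  1-1-1 → 7 (borrow)
  0-2-1 → 5 (borrow)
  6-0-1 → 5
  6-3 → 3
  6-1 → 5
  5-6 → 7 (borrow)
  7-1-1 → 5
  3-1 → 2

0o25753557463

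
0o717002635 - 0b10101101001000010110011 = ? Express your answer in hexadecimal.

0x6E574EA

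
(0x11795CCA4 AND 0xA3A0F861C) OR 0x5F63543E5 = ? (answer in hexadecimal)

0x5F635C7E5

0x11795CCA4 AND 0xA3A0F861C = 0x012058404.
Then OR with 0x5F63543E5.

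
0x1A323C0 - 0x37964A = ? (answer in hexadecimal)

0x16B8D76

Subtract column by column in base 16:
  0-A → 6 (borrow)
  C-4-1 → 7
  3-6 → D (borrow)
  2-9-1 → 8 (borrow)
  3-7-1 → B (borrow)
  A-3-1 → 6
  1-0 → 1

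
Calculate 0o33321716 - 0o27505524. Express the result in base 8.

0o3614172

Subtract column by column in base 8:
  6-4 → 2
  1-2 → 7 (borrow)
  7-5-1 → 1
  1-5 → 4 (borrow)
  2-0-1 → 1
  3-5 → 6 (borrow)
  3-7-1 → 3 (borrow)
  3-2-1 → 0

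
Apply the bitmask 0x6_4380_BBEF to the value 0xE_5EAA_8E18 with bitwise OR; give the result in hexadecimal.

0xE5FAABFFF

OR each hex digit independently (no carries):
  E|6=E, 5|4=5, E|3=F, A|8=A, A|0=A, 8|B=B, E|B=F, 1|E=F, 8|F=F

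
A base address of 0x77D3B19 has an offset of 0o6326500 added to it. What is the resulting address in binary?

0b111100101101110100001011001

0x77D3B19 = 0b111011111010011101100011001 in binary.
0o6326500 = 0b110011010110101000000 in binary.
Add column by column in base 2, right to left:
  1+0 = 1
  0+0 = 0
  0+0 = 0
  1+0 = 1
  1+0 = 1
  0+0 = 0
  0+1 = 1
  0+0 = 0
  1+1 = 0 carry 1
  1+0+1 = 0 carry 1
  0+1+1 = 0 carry 1
  1+1+1 = 1 carry 1
  1+0+1 = 0 carry 1
  1+1+1 = 1 carry 1
  0+0+1 = 1
  0+1 = 1
  1+1 = 0 carry 1
  0+0+1 = 1
  1+0 = 1
  1+1 = 0 carry 1
  1+1+1 = 1 carry 1
  1+0+1 = 0 carry 1
  1+0+1 = 0 carry 1
  0+0+1 = 1
  1+0 = 1
  1+0 = 1
  1+0 = 1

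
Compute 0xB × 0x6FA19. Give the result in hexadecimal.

Multiply each base-16 digit by 11, carrying:
  9×11 = 99 → write 3 carry 6
  1×11+6 = 17 → write 1 carry 1
  A×11+1 = 111 → write F carry 6
  F×11+6 = 171 → write B carry 10
  6×11+10 = 76 → write C carry 4
  remaining carry: 4

0x4CBF13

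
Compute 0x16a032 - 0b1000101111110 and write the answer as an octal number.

0o5507264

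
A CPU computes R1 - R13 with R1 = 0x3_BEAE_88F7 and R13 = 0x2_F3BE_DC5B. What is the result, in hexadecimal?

Subtract column by column in base 16:
  7-B → C (borrow)
  F-5-1 → 9
  8-C → C (borrow)
  8-D-1 → A (borrow)
  E-E-1 → F (borrow)
  A-B-1 → E (borrow)
  E-3-1 → A
  B-F → C (borrow)
  3-2-1 → 0

0xCAEFAC9C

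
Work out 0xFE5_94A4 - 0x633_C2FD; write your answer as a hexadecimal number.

0x9B1D1A7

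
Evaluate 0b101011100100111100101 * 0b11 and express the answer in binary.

0b10000010101110110101111

Multiply each base-2 digit by 3, carrying:
  1×3 = 3 → write 1 carry 1
  0×3+1 = 1 → write 1
  1×3 = 3 → write 1 carry 1
  0×3+1 = 1 → write 1
  0×3 = 0 → write 0
  1×3 = 3 → write 1 carry 1
  1×3+1 = 4 → write 0 carry 2
  1×3+2 = 5 → write 1 carry 2
  1×3+2 = 5 → write 1 carry 2
  0×3+2 = 2 → write 0 carry 1
  0×3+1 = 1 → write 1
  1×3 = 3 → write 1 carry 1
  0×3+1 = 1 → write 1
  0×3 = 0 → write 0
  1×3 = 3 → write 1 carry 1
  1×3+1 = 4 → write 0 carry 2
  1×3+2 = 5 → write 1 carry 2
  0×3+2 = 2 → write 0 carry 1
  1×3+1 = 4 → write 0 carry 2
  0×3+2 = 2 → write 0 carry 1
  1×3+1 = 4 → write 0 carry 2
  remaining carry: 10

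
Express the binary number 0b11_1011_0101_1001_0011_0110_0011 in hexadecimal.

0x3B59363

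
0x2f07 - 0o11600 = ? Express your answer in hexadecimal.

0x1b87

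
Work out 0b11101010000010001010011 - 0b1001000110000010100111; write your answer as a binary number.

0b10100001010001110101100

Subtract column by column in base 2:
  1-1 → 0
  1-1 → 0
  0-1 → 1 (borrow)
  0-0-1 → 1 (borrow)
  1-0-1 → 0
  0-1 → 1 (borrow)
  1-0-1 → 0
  0-1 → 1 (borrow)
  0-0-1 → 1 (borrow)
  0-0-1 → 1 (borrow)
  1-0-1 → 0
  0-0 → 0
  0-0 → 0
  0-1 → 1 (borrow)
  0-1-1 → 0 (borrow)
  0-0-1 → 1 (borrow)
  1-0-1 → 0
  0-0 → 0
  1-1 → 0
  0-0 → 0
  1-0 → 1
  1-1 → 0
  1-0 → 1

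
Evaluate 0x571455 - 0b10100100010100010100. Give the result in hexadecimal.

0b10100100010100010100 = 0xA4514 in hexadecimal.
Subtract column by column in base 16:
  5-4 → 1
  5-1 → 4
  4-5 → F (borrow)
  1-4-1 → C (borrow)
  7-A-1 → C (borrow)
  5-0-1 → 4

0x4CCF41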